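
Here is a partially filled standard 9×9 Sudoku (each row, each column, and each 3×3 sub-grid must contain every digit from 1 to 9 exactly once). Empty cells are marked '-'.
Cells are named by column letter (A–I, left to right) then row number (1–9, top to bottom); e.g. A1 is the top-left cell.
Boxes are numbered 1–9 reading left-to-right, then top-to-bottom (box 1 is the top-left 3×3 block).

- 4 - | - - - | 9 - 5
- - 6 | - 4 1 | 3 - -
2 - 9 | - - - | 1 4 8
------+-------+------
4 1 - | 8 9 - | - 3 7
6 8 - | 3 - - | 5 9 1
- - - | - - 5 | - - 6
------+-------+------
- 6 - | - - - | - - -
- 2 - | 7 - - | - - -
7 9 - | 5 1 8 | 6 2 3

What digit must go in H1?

6

Cell H1 itself could take any of {6, 7} by direct elimination.
Consider where 6 can go in column H.
H2 is out (row 2 already has a 6).
H6 is out (row 6 already has a 6).
H7 is out (row 7 already has a 6).
H8 is out (box 9 already has a 6).
So the only cell in column H that can hold 6 is H1.
Therefore H1 = 6.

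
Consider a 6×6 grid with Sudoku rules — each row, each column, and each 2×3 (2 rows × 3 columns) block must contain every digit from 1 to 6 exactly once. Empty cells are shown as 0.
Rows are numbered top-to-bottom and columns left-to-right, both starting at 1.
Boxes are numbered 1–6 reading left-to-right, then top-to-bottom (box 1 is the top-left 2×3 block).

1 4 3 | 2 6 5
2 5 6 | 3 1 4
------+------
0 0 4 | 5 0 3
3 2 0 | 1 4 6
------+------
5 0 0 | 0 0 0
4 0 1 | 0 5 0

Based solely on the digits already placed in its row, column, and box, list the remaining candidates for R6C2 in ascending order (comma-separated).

3,6

Row 6 already contains {1, 4, 5}.
Column 2 already contains {2, 4, 5}.
Its 2×3 block (box 5) already contains {1, 4, 5}.
Removing those from 1–6 leaves {3, 6} as the candidates for R6C2.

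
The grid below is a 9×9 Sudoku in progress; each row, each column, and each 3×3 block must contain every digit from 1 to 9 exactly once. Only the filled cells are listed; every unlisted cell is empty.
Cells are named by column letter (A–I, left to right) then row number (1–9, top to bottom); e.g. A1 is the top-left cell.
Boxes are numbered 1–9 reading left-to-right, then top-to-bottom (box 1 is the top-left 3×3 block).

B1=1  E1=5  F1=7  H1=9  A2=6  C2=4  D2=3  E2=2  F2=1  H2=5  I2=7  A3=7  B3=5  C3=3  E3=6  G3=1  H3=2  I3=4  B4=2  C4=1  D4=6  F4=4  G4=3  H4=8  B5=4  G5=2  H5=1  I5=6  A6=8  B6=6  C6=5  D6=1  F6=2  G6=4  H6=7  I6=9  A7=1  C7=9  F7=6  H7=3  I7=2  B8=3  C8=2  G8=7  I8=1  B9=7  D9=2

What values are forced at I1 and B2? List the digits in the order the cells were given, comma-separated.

3,9

For I1:
  Consider where 3 can go in row 1.
  A1 is out (box 1 already has a 3).
  C1 is out (column C already has a 3).
  D1 is out (column D already has a 3).
  G1 is out (column G already has a 3).
  So the only cell in row 1 that can hold 3 is I1.
  So I1 = 3.
For B2:
  Consider where 9 can go in box 1.
  A1 is out (row 1 already has a 9).
  C1 is out (row 1 already has a 9).
  So the only cell in box 1 that can hold 9 is B2.
  So B2 = 9.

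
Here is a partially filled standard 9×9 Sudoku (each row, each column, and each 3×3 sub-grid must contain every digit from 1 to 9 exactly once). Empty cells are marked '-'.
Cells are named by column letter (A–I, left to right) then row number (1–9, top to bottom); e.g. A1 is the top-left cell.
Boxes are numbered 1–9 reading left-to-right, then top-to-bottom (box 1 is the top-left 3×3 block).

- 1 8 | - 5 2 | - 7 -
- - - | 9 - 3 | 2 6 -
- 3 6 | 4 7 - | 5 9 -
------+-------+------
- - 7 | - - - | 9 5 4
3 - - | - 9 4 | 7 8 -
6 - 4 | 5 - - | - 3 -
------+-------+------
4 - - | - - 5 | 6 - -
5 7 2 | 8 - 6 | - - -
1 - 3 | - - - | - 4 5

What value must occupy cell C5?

Cell C5 itself could take any of {1, 5} by direct elimination.
Consider where 1 can go in box 4.
A4 is out (column A already has a 1).
B4 is out (column B already has a 1).
B5 is out (column B already has a 1).
B6 is out (column B already has a 1).
So the only cell in box 4 that can hold 1 is C5.
Therefore C5 = 1.

1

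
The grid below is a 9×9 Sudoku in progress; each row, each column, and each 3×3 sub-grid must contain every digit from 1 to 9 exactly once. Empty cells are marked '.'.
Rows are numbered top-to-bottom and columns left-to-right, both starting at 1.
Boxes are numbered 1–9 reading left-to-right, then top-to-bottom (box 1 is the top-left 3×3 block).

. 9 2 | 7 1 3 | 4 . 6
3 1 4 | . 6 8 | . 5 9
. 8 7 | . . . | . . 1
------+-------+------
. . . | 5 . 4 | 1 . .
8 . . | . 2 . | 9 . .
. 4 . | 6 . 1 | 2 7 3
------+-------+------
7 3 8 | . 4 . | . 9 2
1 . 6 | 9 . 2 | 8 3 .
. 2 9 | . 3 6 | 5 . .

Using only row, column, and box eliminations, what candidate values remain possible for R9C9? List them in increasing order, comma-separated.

4,7

Row 9 already contains {2, 3, 5, 6, 9}.
Column 9 already contains {1, 2, 3, 6, 9}.
Its 3×3 block (box 9) already contains {2, 3, 5, 8, 9}.
Removing those from 1–9 leaves {4, 7} as the candidates for R9C9.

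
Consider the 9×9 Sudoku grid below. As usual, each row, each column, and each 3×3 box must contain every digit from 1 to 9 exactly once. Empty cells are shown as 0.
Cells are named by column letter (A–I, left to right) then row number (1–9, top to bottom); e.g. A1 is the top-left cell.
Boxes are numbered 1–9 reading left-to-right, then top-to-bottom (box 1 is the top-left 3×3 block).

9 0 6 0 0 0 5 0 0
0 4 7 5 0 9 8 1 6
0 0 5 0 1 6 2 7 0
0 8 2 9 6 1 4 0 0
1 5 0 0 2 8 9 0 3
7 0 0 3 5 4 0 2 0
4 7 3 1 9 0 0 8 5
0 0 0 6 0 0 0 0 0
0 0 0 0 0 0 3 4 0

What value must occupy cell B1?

1

Cell B1 itself could take any of {1, 2, 3} by direct elimination.
Consider where 1 can go in row 1.
D1 is out (column D already has a 1).
E1 is out (column E already has a 1).
F1 is out (column F already has a 1).
H1 is out (column H already has a 1).
I1 is out (box 3 already has a 1).
So the only cell in row 1 that can hold 1 is B1.
Therefore B1 = 1.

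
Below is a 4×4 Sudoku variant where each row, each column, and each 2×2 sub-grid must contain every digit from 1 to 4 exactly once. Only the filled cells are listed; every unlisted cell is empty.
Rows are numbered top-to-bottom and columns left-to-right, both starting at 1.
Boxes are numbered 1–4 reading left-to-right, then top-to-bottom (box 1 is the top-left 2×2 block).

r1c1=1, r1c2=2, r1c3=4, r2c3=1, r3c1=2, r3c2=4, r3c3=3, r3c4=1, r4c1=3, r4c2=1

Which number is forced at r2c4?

Cell r2c4 itself could take any of {2, 3} by direct elimination.
Consider where 2 can go in row 2.
r2c1 is out (column 1 already has a 2).
r2c2 is out (column 2 already has a 2).
So the only cell in row 2 that can hold 2 is r2c4.
Therefore r2c4 = 2.

2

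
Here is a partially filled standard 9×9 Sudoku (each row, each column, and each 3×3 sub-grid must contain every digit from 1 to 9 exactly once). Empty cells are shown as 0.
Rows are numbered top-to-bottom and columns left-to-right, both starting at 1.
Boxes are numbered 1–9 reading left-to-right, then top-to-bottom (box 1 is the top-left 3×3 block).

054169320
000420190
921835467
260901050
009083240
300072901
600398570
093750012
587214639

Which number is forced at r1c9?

Row 1 already contains {1, 2, 3, 4, 5, 6, 9}.
Column 9 already contains {1, 2, 7, 9}.
Its 3×3 block (box 3) already contains {1, 2, 3, 4, 6, 7, 9}.
The only value from 1–9 not eliminated is 8, so r1c9 = 8.

8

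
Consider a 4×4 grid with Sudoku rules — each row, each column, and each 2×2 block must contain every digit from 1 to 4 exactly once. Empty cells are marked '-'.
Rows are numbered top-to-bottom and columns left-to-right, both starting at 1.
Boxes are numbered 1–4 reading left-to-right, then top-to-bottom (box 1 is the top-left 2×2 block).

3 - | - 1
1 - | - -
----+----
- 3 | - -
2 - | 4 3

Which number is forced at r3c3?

Cell r3c3 itself could take any of {1, 2} by direct elimination.
Consider where 1 can go in row 3.
r3c1 is out (column 1 already has a 1).
r3c4 is out (column 4 already has a 1).
So the only cell in row 3 that can hold 1 is r3c3.
Therefore r3c3 = 1.

1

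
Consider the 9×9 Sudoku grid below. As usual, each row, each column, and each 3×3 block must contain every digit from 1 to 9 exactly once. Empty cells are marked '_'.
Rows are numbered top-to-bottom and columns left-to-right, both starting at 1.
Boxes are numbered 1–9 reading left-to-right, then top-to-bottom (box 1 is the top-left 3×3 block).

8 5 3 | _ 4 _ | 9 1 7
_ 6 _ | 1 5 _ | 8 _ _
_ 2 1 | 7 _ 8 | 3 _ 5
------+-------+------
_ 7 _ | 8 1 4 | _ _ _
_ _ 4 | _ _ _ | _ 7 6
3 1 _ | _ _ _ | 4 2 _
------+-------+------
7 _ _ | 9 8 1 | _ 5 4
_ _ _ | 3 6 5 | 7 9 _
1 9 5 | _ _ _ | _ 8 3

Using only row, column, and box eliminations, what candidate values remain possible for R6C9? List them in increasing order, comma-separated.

Row 6 already contains {1, 2, 3, 4}.
Column 9 already contains {3, 4, 5, 6, 7}.
Its 3×3 block (box 6) already contains {2, 4, 6, 7}.
Removing those from 1–9 leaves {8, 9} as the candidates for R6C9.

8,9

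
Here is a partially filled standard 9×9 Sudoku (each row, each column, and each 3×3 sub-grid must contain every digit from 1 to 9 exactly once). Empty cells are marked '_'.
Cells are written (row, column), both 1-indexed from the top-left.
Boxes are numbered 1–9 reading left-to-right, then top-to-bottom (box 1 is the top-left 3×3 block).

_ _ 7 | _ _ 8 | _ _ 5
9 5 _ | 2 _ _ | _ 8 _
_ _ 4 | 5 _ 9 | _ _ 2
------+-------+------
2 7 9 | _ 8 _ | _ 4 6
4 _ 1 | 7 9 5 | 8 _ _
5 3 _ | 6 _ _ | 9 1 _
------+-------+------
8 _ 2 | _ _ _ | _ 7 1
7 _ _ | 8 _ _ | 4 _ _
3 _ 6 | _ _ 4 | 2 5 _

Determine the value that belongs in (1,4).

4

Cell (1,4) itself could take any of {1, 3, 4} by direct elimination.
Consider where 4 can go in column 4.
(4,4) is out (row 4 already has a 4).
(7,4) is out (box 8 already has a 4).
(9,4) is out (row 9 already has a 4).
So the only cell in column 4 that can hold 4 is (1,4).
Therefore (1,4) = 4.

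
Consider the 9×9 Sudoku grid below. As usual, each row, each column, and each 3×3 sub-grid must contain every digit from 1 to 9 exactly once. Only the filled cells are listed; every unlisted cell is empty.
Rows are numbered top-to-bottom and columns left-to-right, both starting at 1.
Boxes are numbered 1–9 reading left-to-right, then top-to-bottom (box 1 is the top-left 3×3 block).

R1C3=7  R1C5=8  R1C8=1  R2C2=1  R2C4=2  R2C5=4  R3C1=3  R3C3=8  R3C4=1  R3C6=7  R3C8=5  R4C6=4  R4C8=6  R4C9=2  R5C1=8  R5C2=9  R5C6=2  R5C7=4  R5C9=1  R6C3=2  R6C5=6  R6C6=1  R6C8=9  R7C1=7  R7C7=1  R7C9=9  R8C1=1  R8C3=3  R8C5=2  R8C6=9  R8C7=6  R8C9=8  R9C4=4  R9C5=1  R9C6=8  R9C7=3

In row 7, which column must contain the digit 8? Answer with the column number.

2

Consider where 8 can go in row 7.
R7C3 is out (column 3 already has a 8).
R7C4 is out (box 8 already has a 8).
R7C5 is out (column 5 already has a 8).
R7C6 is out (column 6 already has a 8).
R7C8 is out (box 9 already has a 8).
So the only cell in row 7 that can hold 8 is R7C2.
That is column 2.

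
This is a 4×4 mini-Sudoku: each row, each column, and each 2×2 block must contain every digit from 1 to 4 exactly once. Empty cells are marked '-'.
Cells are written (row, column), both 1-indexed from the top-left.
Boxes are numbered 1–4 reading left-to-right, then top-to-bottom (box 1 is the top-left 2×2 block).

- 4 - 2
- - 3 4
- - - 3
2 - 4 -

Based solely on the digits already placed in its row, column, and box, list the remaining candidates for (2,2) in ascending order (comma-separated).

1,2

Row 2 already contains {3, 4}.
Column 2 already contains {4}.
Its 2×2 block (box 1) already contains {4}.
Removing those from 1–4 leaves {1, 2} as the candidates for (2,2).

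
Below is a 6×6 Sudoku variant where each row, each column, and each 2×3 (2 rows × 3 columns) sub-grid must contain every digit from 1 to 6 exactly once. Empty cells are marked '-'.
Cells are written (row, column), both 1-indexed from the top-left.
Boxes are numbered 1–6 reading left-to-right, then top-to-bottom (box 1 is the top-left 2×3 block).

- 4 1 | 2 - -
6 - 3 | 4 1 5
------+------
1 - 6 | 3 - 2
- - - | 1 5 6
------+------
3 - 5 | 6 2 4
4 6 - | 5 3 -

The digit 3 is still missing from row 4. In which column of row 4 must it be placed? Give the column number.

Consider where 3 can go in row 4.
(4,1) is out (column 1 already has a 3).
(4,3) is out (column 3 already has a 3).
So the only cell in row 4 that can hold 3 is (4,2).
That is column 2.

2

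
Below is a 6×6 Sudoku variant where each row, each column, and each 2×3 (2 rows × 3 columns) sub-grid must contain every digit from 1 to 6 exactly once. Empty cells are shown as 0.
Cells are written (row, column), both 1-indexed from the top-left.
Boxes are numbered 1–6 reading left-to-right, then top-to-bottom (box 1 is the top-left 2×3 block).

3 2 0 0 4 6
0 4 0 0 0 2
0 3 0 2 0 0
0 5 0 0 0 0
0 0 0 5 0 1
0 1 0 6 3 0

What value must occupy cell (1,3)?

Cell (1,3) itself could take any of {1, 5} by direct elimination.
Consider where 5 can go in row 1.
(1,4) is out (column 4 already has a 5).
So the only cell in row 1 that can hold 5 is (1,3).
Therefore (1,3) = 5.

5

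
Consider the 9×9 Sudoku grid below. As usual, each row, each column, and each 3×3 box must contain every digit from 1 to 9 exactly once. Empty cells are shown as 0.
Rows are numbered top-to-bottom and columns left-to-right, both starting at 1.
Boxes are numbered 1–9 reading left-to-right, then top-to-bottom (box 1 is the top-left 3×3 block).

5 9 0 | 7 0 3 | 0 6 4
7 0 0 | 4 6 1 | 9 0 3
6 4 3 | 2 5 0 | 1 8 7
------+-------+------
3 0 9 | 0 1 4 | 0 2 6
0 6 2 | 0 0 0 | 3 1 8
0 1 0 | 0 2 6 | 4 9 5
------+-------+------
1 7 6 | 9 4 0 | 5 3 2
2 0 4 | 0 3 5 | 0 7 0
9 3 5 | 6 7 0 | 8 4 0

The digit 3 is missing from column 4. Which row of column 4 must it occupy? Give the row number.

6

Consider where 3 can go in column 4.
r4c4 is out (row 4 already has a 3).
r5c4 is out (row 5 already has a 3).
r8c4 is out (row 8 already has a 3).
So the only cell in column 4 that can hold 3 is r6c4.
That is row 6.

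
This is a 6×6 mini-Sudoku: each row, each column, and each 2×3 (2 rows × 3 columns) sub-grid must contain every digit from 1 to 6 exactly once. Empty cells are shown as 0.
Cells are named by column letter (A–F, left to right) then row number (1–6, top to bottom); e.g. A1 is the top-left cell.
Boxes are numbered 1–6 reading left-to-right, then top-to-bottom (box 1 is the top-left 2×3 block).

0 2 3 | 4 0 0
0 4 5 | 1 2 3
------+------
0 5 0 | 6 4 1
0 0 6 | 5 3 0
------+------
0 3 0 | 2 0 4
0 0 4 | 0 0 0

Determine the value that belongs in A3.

3

Cell A3 itself could take any of {2, 3} by direct elimination.
Consider where 3 can go in column A.
A1 is out (row 1 already has a 3).
A2 is out (row 2 already has a 3).
A4 is out (row 4 already has a 3).
A5 is out (row 5 already has a 3).
A6 is out (box 5 already has a 3).
So the only cell in column A that can hold 3 is A3.
Therefore A3 = 3.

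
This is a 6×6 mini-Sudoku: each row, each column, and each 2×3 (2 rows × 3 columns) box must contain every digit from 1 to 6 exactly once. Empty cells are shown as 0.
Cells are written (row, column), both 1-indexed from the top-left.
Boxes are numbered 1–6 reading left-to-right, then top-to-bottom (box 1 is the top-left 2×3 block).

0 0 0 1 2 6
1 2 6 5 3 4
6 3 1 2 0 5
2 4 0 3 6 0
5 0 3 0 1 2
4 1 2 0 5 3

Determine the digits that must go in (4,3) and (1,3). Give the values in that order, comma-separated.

5,4

For (4,3):
  Row 4 already contains {2, 3, 4, 6}.
  Column 3 already contains {1, 2, 3, 6}.
  Its 2×3 block (box 3) already contains {1, 2, 3, 4, 6}.
  The only value from 1–6 not eliminated is 5, so (4,3) = 5.
For (1,3):
  Consider where 4 can go in column 3.
  (4,3) is out (row 4 already has a 4).
  So the only cell in column 3 that can hold 4 is (1,3).
  So (1,3) = 4.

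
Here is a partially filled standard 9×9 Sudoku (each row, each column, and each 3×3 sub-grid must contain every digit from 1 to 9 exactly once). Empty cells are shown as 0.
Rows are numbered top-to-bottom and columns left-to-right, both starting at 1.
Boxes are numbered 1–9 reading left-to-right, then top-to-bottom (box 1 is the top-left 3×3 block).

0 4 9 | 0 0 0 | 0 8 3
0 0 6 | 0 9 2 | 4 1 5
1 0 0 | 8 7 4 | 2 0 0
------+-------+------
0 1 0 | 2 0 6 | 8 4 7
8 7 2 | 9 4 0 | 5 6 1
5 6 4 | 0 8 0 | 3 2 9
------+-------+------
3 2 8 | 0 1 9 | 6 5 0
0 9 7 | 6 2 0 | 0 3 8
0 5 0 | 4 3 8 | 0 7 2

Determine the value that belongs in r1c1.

Cell r1c1 itself could take any of {2, 7} by direct elimination.
Consider where 2 can go in column 1.
r2c1 is out (row 2 already has a 2).
r4c1 is out (row 4 already has a 2).
r8c1 is out (row 8 already has a 2).
r9c1 is out (row 9 already has a 2).
So the only cell in column 1 that can hold 2 is r1c1.
Therefore r1c1 = 2.

2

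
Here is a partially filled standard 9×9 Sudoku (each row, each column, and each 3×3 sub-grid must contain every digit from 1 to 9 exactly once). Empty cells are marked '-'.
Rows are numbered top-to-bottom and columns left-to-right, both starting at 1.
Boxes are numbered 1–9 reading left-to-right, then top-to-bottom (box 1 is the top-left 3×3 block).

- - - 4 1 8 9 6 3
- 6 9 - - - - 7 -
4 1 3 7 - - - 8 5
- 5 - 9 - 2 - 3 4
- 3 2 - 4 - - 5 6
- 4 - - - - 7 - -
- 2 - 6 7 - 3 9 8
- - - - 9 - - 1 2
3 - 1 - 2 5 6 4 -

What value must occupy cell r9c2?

9

Cell r9c2 itself could take any of {7, 8, 9} by direct elimination.
Consider where 9 can go in row 9.
r9c4 is out (column 4 already has a 9).
r9c9 is out (box 9 already has a 9).
So the only cell in row 9 that can hold 9 is r9c2.
Therefore r9c2 = 9.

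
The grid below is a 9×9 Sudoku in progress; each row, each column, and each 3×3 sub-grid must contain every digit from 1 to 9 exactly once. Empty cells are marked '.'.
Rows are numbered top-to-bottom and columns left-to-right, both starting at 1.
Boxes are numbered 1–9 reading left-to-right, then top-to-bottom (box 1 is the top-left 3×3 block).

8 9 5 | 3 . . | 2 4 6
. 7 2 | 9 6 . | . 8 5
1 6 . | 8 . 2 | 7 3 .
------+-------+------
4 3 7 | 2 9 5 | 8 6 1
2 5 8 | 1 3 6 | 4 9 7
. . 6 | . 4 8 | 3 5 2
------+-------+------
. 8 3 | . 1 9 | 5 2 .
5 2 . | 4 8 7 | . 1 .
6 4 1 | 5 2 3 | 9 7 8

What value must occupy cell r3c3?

Row 3 already contains {1, 2, 3, 6, 7, 8}.
Column 3 already contains {1, 2, 3, 5, 6, 7, 8}.
Its 3×3 block (box 1) already contains {1, 2, 5, 6, 7, 8, 9}.
The only value from 1–9 not eliminated is 4, so r3c3 = 4.

4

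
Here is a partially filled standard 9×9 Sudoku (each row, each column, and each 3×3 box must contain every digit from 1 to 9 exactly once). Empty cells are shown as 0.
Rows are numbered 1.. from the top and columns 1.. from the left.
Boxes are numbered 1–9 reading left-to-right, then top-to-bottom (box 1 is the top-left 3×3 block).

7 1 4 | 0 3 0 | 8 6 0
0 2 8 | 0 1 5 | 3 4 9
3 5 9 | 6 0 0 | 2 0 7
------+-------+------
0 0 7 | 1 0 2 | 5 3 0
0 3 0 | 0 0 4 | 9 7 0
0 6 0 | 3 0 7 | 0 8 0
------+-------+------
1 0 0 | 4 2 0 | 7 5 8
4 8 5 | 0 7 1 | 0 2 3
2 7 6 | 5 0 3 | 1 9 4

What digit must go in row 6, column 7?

Row 6 already contains {3, 6, 7, 8}.
Column 7 already contains {1, 2, 3, 5, 7, 8, 9}.
Its 3×3 block (box 6) already contains {3, 5, 7, 8, 9}.
The only value from 1–9 not eliminated is 4, so row 6, column 7 = 4.

4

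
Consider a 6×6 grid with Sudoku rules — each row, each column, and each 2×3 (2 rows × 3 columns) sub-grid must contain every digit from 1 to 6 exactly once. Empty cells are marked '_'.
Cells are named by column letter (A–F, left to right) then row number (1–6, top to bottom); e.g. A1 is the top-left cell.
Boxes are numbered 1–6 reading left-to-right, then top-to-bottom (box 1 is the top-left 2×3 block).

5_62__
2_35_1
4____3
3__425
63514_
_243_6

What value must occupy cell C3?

Cell C3 itself could take any of {1, 2} by direct elimination.
Consider where 2 can go in column C.
C4 is out (row 4 already has a 2).
So the only cell in column C that can hold 2 is C3.
Therefore C3 = 2.

2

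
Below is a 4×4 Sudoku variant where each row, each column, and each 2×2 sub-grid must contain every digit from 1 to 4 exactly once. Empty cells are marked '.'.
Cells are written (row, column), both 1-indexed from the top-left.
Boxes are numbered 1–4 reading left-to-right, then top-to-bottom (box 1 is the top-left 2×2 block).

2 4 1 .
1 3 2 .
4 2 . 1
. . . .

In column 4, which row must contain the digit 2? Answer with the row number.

4

Consider where 2 can go in column 4.
(1,4) is out (row 1 already has a 2).
(2,4) is out (row 2 already has a 2).
So the only cell in column 4 that can hold 2 is (4,4).
That is row 4.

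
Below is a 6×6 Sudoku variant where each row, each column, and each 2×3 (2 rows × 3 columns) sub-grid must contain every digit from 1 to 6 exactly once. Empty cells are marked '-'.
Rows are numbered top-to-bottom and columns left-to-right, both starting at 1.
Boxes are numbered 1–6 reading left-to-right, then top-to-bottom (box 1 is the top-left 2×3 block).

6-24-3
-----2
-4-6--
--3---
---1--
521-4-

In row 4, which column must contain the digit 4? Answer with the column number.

Consider where 4 can go in row 4.
r4c1 is out (box 3 already has a 4).
r4c2 is out (column 2 already has a 4).
r4c4 is out (column 4 already has a 4).
r4c5 is out (column 5 already has a 4).
So the only cell in row 4 that can hold 4 is r4c6.
That is column 6.

6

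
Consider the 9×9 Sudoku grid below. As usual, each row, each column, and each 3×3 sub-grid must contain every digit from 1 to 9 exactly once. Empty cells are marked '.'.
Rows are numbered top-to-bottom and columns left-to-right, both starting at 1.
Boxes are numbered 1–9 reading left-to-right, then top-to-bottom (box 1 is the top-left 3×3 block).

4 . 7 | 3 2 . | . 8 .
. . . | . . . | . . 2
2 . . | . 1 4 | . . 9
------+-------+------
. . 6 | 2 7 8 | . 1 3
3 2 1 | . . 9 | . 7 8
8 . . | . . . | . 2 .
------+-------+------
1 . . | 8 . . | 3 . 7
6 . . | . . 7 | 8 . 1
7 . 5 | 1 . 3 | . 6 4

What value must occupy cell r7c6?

Cell r7c6 itself could take any of {2, 5, 6} by direct elimination.
Consider where 2 can go in box 8.
r7c5 is out (column 5 already has a 2).
r8c4 is out (column 4 already has a 2).
r8c5 is out (column 5 already has a 2).
r9c5 is out (column 5 already has a 2).
So the only cell in box 8 that can hold 2 is r7c6.
Therefore r7c6 = 2.

2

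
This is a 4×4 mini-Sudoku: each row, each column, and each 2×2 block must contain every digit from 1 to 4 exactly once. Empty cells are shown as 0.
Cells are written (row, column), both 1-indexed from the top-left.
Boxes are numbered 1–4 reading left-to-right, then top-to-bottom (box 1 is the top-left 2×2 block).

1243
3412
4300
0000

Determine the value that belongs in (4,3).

Cell (4,3) itself could take any of {2, 3} by direct elimination.
Consider where 3 can go in column 3.
(3,3) is out (row 3 already has a 3).
So the only cell in column 3 that can hold 3 is (4,3).
Therefore (4,3) = 3.

3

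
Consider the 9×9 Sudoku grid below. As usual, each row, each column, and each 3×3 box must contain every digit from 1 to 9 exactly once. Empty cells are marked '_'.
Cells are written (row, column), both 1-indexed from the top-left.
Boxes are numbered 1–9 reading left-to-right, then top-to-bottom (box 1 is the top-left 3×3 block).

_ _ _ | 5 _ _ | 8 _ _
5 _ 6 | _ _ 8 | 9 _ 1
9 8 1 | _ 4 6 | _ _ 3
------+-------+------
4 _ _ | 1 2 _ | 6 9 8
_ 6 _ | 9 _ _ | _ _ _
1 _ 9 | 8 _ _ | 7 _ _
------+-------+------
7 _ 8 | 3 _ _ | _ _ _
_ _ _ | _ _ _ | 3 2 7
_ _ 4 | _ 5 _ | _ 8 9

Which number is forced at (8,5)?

8

Cell (8,5) itself could take any of {1, 6, 8, 9} by direct elimination.
Consider where 8 can go in column 5.
(1,5) is out (row 1 already has a 8).
(2,5) is out (row 2 already has a 8).
(5,5) is out (box 5 already has a 8).
(6,5) is out (row 6 already has a 8).
(7,5) is out (row 7 already has a 8).
So the only cell in column 5 that can hold 8 is (8,5).
Therefore (8,5) = 8.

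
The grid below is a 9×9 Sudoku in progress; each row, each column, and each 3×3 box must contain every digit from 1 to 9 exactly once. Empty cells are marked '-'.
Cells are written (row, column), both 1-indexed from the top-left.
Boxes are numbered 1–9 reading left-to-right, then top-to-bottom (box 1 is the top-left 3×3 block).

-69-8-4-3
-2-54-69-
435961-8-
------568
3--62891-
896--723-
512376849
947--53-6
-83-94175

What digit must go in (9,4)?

2

Row 9 already contains {1, 3, 4, 5, 7, 8, 9}.
Column 4 already contains {3, 5, 6, 9}.
Its 3×3 block (box 8) already contains {3, 4, 5, 6, 7, 9}.
The only value from 1–9 not eliminated is 2, so (9,4) = 2.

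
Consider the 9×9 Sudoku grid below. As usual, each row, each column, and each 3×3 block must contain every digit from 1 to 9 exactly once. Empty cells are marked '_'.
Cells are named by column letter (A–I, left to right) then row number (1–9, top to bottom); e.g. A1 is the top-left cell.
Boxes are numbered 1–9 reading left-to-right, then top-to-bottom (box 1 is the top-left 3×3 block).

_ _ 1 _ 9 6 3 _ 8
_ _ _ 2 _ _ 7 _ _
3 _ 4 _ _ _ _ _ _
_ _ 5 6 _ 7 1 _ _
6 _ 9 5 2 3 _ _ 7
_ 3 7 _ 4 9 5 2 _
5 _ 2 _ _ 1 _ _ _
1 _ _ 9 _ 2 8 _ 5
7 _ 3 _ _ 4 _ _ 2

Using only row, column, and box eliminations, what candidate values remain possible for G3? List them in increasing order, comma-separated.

2,6,9

Row 3 already contains {3, 4}.
Column G already contains {1, 3, 5, 7, 8}.
Its 3×3 block (box 3) already contains {3, 7, 8}.
Removing those from 1–9 leaves {2, 6, 9} as the candidates for G3.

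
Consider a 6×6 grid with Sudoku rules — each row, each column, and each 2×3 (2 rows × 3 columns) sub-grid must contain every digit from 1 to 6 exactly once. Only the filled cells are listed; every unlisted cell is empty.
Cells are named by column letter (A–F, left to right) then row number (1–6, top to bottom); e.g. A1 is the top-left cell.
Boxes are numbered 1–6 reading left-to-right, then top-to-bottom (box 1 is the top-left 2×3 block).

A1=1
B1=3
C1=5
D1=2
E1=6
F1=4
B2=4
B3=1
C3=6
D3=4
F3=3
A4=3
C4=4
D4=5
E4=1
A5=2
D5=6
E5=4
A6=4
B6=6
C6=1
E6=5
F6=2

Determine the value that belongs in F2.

5

Cell F2 itself could take any of {1, 5} by direct elimination.
Consider where 5 can go in column F.
F4 is out (row 4 already has a 5).
F5 is out (box 6 already has a 5).
So the only cell in column F that can hold 5 is F2.
Therefore F2 = 5.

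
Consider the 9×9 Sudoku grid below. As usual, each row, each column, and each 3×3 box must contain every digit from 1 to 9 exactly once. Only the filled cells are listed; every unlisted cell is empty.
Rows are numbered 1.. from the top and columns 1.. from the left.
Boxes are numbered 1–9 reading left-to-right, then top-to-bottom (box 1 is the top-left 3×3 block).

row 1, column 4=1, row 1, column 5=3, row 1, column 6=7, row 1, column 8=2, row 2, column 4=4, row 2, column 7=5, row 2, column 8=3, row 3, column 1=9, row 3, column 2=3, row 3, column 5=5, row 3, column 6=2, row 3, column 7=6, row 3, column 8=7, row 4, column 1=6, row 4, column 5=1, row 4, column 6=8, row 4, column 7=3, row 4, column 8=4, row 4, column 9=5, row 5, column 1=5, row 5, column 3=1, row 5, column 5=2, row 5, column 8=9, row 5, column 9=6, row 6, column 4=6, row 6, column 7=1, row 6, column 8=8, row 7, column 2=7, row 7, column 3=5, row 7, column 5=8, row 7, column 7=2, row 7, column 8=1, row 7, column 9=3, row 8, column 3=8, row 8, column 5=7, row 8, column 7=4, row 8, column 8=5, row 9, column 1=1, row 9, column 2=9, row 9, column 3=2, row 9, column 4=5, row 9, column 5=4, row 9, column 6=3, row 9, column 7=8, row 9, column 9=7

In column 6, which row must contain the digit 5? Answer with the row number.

Consider where 5 can go in column 6.
row 2, column 6 is out (row 2 already has a 5).
row 5, column 6 is out (row 5 already has a 5).
row 7, column 6 is out (row 7 already has a 5).
row 8, column 6 is out (row 8 already has a 5).
So the only cell in column 6 that can hold 5 is row 6, column 6.
That is row 6.

6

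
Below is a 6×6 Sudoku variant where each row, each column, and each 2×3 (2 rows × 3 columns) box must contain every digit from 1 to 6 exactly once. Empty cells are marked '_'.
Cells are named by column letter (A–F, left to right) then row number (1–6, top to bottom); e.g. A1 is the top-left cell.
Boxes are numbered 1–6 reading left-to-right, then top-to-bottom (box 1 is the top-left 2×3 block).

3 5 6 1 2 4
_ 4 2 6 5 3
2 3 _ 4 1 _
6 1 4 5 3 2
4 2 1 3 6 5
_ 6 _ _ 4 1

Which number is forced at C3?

5

Row 3 already contains {1, 2, 3, 4}.
Column C already contains {1, 2, 4, 6}.
Its 2×3 block (box 3) already contains {1, 2, 3, 4, 6}.
The only value from 1–6 not eliminated is 5, so C3 = 5.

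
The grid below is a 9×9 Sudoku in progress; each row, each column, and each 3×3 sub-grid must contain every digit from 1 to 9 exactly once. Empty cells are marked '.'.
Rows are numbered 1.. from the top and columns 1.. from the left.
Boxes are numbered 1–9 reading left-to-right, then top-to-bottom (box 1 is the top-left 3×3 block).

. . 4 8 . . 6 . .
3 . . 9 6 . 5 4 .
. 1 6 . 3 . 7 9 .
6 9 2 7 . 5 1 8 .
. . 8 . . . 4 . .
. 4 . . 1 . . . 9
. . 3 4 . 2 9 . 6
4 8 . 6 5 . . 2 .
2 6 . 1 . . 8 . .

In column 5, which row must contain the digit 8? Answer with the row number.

7

Consider where 8 can go in column 5.
row 1, column 5 is out (row 1 already has a 8).
row 4, column 5 is out (row 4 already has a 8).
row 5, column 5 is out (row 5 already has a 8).
row 9, column 5 is out (row 9 already has a 8).
So the only cell in column 5 that can hold 8 is row 7, column 5.
That is row 7.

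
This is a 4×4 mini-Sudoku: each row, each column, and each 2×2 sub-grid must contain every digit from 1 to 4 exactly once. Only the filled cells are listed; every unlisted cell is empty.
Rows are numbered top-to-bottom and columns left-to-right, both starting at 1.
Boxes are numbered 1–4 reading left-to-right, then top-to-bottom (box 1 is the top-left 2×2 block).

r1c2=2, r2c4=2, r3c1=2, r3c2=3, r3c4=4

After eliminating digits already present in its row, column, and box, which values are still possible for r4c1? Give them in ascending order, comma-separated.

1,4

Row 4 already contains {}.
Column 1 already contains {2}.
Its 2×2 block (box 3) already contains {2, 3}.
Removing those from 1–4 leaves {1, 4} as the candidates for r4c1.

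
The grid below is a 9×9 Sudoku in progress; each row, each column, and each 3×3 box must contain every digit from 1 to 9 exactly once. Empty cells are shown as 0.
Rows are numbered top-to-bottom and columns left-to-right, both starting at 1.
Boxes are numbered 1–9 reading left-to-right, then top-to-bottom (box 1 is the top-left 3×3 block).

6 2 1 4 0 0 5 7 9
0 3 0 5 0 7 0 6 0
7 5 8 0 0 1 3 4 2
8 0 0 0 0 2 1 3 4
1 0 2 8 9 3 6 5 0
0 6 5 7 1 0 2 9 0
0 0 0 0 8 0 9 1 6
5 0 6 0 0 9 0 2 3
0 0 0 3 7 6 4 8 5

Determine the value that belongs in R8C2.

Cell R8C2 itself could take any of {1, 4, 7, 8} by direct elimination.
Consider where 8 can go in box 7.
R7C1 is out (row 7 already has a 8). R7C2 is out (row 7 already has a 8). R7C3 is out (row 7 already has a 8). R9C1 is out (row 9 already has a 8). The remaining empty cells in box 7 are similarly blocked.
So the only cell in box 7 that can hold 8 is R8C2.
Therefore R8C2 = 8.

8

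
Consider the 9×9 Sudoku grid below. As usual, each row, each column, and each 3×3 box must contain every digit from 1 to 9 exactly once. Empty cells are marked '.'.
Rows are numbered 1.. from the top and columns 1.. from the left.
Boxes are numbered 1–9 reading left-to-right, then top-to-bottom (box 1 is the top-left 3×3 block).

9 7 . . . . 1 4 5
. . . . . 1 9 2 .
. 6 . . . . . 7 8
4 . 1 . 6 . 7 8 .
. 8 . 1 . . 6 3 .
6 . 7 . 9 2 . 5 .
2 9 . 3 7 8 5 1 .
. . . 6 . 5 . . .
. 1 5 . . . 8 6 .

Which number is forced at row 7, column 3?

Cell row 7, column 3 itself could take any of {4, 6} by direct elimination.
Consider where 6 can go in column 3.
row 1, column 3 is out (box 1 already has a 6).
row 2, column 3 is out (box 1 already has a 6).
row 3, column 3 is out (row 3 already has a 6).
row 5, column 3 is out (row 5 already has a 6).
row 8, column 3 is out (row 8 already has a 6).
So the only cell in column 3 that can hold 6 is row 7, column 3.
Therefore row 7, column 3 = 6.

6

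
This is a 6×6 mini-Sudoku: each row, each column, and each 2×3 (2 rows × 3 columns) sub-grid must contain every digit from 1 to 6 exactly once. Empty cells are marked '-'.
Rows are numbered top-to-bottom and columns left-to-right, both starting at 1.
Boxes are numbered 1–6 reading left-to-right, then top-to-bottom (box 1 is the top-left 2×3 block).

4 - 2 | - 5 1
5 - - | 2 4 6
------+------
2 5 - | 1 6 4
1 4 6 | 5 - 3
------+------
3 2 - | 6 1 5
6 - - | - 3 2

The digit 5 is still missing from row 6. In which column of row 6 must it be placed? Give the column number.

Consider where 5 can go in row 6.
r6c2 is out (column 2 already has a 5).
r6c4 is out (column 4 already has a 5).
So the only cell in row 6 that can hold 5 is r6c3.
That is column 3.

3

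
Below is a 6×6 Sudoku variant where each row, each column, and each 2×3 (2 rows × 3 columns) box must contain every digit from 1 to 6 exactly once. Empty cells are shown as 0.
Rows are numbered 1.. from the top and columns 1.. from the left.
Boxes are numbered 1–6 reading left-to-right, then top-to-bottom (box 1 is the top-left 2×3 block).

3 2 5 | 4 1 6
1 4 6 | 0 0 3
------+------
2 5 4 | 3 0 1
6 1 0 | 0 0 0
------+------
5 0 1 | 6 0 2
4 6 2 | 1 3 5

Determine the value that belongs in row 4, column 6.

4

Row 4 already contains {1, 6}.
Column 6 already contains {1, 2, 3, 5, 6}.
Its 2×3 block (box 4) already contains {1, 3}.
The only value from 1–6 not eliminated is 4, so row 4, column 6 = 4.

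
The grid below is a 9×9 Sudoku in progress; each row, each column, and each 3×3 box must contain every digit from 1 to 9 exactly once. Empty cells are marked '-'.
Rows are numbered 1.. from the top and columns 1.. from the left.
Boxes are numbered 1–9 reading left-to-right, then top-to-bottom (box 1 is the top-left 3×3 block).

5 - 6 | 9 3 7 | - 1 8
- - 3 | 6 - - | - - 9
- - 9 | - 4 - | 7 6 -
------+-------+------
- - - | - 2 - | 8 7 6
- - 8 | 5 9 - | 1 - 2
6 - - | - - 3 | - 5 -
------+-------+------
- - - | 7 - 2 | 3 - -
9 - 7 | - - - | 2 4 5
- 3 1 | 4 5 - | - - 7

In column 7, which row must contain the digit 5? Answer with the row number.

Consider where 5 can go in column 7.
row 1, column 7 is out (row 1 already has a 5).
row 6, column 7 is out (row 6 already has a 5).
row 9, column 7 is out (row 9 already has a 5).
So the only cell in column 7 that can hold 5 is row 2, column 7.
That is row 2.

2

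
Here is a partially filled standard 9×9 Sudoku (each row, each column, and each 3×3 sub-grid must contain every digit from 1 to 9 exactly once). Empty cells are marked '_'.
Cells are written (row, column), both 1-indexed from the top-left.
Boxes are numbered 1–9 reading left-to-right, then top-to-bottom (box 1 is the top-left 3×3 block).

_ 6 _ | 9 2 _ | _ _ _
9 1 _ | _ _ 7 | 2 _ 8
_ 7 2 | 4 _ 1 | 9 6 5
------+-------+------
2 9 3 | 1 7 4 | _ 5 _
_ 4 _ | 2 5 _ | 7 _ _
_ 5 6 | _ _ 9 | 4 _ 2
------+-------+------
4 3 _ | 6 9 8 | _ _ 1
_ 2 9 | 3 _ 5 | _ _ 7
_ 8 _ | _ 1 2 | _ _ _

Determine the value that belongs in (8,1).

1

Cell (8,1) itself could take any of {1, 6} by direct elimination.
Consider where 1 can go in box 7.
(7,3) is out (row 7 already has a 1).
(9,1) is out (row 9 already has a 1).
(9,3) is out (row 9 already has a 1).
So the only cell in box 7 that can hold 1 is (8,1).
Therefore (8,1) = 1.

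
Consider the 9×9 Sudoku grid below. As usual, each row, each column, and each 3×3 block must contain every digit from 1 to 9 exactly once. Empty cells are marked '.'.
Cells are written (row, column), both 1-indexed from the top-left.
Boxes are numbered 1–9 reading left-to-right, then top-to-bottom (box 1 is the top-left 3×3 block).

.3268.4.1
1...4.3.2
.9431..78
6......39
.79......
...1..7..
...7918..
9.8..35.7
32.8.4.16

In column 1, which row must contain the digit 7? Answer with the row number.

Consider where 7 can go in column 1.
(3,1) is out (row 3 already has a 7).
(5,1) is out (row 5 already has a 7).
(6,1) is out (row 6 already has a 7).
(7,1) is out (row 7 already has a 7).
So the only cell in column 1 that can hold 7 is (1,1).
That is row 1.

1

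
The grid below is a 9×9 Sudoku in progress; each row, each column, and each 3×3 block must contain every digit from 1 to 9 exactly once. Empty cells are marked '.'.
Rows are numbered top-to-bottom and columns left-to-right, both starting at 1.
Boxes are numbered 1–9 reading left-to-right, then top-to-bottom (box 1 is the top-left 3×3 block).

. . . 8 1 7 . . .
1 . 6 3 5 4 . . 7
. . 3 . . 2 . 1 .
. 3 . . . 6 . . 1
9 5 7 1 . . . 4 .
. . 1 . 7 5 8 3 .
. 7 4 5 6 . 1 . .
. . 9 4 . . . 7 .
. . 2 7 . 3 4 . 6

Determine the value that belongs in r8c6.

Cell r8c6 itself could take any of {1, 8} by direct elimination.
Consider where 1 can go in box 8.
r7c6 is out (row 7 already has a 1).
r8c5 is out (column 5 already has a 1).
r9c5 is out (column 5 already has a 1).
So the only cell in box 8 that can hold 1 is r8c6.
Therefore r8c6 = 1.

1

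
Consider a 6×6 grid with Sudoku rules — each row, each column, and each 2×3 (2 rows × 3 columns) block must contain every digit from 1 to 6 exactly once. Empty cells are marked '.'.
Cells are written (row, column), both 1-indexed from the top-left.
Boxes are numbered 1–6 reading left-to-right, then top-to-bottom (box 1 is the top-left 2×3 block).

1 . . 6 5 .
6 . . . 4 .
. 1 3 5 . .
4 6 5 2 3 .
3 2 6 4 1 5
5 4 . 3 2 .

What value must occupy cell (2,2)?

5

Cell (2,2) itself could take any of {3, 5} by direct elimination.
Consider where 5 can go in row 2.
(2,3) is out (column 3 already has a 5).
(2,4) is out (column 4 already has a 5).
(2,6) is out (column 6 already has a 5).
So the only cell in row 2 that can hold 5 is (2,2).
Therefore (2,2) = 5.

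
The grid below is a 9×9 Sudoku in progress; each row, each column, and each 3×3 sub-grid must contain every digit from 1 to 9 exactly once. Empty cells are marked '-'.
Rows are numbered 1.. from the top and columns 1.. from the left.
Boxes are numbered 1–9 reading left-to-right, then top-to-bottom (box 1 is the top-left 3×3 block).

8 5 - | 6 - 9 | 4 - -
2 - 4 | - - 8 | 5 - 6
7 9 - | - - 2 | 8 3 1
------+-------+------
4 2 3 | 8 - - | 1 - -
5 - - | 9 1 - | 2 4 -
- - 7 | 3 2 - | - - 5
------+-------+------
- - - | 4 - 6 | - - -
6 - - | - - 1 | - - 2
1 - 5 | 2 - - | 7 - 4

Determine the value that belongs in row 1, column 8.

2

Cell row 1, column 8 itself could take any of {2, 7} by direct elimination.
Consider where 2 can go in column 8.
row 2, column 8 is out (row 2 already has a 2). row 4, column 8 is out (row 4 already has a 2). row 6, column 8 is out (row 6 already has a 2). row 7, column 8 is out (box 9 already has a 2). The remaining empty cells in column 8 are similarly blocked.
So the only cell in column 8 that can hold 2 is row 1, column 8.
Therefore row 1, column 8 = 2.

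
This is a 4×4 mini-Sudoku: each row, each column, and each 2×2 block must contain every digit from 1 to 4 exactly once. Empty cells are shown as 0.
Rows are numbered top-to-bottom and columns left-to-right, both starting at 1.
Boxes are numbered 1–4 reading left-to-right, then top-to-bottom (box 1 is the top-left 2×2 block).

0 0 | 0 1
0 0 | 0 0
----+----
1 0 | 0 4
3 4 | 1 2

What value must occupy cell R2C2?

1

Cell R2C2 itself could take any of {1, 2, 3} by direct elimination.
Consider where 1 can go in column 2.
R1C2 is out (row 1 already has a 1).
R3C2 is out (row 3 already has a 1).
So the only cell in column 2 that can hold 1 is R2C2.
Therefore R2C2 = 1.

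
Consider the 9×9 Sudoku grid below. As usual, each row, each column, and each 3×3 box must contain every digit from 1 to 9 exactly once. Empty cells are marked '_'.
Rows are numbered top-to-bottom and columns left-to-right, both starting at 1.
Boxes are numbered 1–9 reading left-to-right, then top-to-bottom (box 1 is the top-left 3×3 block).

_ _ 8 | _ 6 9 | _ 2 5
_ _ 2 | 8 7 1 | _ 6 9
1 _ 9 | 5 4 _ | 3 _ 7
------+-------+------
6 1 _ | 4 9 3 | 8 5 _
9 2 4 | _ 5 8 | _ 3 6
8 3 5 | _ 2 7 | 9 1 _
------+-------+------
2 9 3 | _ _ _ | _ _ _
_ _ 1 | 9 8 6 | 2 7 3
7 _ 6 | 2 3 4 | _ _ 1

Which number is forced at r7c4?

Cell r7c4 itself could take any of {1, 7} by direct elimination.
Consider where 7 can go in column 4.
r1c4 is out (box 2 already has a 7).
r5c4 is out (box 5 already has a 7).
r6c4 is out (row 6 already has a 7).
So the only cell in column 4 that can hold 7 is r7c4.
Therefore r7c4 = 7.

7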